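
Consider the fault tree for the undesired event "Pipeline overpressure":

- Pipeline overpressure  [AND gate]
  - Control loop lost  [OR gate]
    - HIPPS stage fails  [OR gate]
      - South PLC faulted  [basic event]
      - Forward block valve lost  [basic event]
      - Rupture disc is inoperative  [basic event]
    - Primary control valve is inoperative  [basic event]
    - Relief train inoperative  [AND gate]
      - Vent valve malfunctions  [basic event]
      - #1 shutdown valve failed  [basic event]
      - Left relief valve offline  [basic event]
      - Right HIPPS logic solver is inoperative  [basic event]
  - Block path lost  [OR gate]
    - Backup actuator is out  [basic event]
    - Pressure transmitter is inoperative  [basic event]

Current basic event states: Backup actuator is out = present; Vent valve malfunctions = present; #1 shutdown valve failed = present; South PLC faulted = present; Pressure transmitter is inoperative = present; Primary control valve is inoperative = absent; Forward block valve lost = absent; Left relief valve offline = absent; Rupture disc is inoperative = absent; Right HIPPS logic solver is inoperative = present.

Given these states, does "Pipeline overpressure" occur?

Yes

HIPPS stage fails [OR]: South PLC faulted=occurs, Forward block valve lost=not, Rupture disc is inoperative=not → at least one input occurs → occurs.
Relief train inoperative [AND]: Vent valve malfunctions=occurs, #1 shutdown valve failed=occurs, Left relief valve offline=not, Right HIPPS logic solver is inoperative=occurs → not all inputs occur → does not occur.
Control loop lost [OR]: HIPPS stage fails=occurs, Primary control valve is inoperative=not, Relief train inoperative=not → at least one input occurs → occurs.
Block path lost [OR]: Backup actuator is out=occurs, Pressure transmitter is inoperative=occurs → at least one input occurs → occurs.
Pipeline overpressure [AND]: Control loop lost=occurs, Block path lost=occurs → all inputs occur → occurs.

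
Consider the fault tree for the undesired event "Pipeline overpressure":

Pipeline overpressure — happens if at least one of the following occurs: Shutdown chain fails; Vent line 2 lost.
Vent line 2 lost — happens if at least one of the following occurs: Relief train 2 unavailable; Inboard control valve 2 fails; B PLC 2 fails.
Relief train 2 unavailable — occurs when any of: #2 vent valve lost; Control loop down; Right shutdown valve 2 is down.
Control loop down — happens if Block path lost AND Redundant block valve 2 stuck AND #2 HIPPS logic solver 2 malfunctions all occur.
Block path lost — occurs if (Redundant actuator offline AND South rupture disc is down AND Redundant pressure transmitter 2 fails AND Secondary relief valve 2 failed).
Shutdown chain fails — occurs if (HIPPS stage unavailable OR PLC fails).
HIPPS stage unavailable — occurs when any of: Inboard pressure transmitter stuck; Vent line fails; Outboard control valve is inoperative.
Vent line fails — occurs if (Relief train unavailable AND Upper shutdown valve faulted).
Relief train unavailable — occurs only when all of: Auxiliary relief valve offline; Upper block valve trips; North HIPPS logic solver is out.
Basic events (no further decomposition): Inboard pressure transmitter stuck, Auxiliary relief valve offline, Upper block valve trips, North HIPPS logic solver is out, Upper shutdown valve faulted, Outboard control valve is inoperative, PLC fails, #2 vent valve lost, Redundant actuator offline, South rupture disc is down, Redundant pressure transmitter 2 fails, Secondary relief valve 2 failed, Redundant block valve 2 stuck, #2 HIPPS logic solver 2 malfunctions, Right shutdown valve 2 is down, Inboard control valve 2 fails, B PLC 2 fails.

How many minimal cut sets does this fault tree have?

Relief train unavailable [AND]: one cut set from each child combined → 1 × 1 × 1 = 1 cut set(s).
Vent line fails [AND]: one cut set from each child combined → 1 × 1 = 1 cut set(s).
HIPPS stage unavailable [OR]: union of children's cut sets → 3 cut set(s).
Shutdown chain fails [OR]: union of children's cut sets → 4 cut set(s).
Block path lost [AND]: one cut set from each child combined → 1 × 1 × 1 × 1 = 1 cut set(s).
Control loop down [AND]: one cut set from each child combined → 1 × 1 × 1 = 1 cut set(s).
Relief train 2 unavailable [OR]: union of children's cut sets → 3 cut set(s).
Vent line 2 lost [OR]: union of children's cut sets → 5 cut set(s).
Pipeline overpressure [OR]: union of children's cut sets → 9 cut set(s).
Minimal cut sets: {Inboard pressure transmitter stuck}; {Auxiliary relief valve offline, North HIPPS logic solver is out, Upper block valve trips, Upper shutdown valve faulted}; {Outboard control valve is inoperative}; {PLC fails}; {#2 vent valve lost}; {#2 HIPPS logic solver 2 malfunctions, Redundant actuator offline, Redundant block valve 2 stuck, Redundant pressure transmitter 2 fails, Secondary relief valve 2 failed, South rupture disc is down}; {Right shutdown valve 2 is down}; {Inboard control valve 2 fails}; {B PLC 2 fails}.

9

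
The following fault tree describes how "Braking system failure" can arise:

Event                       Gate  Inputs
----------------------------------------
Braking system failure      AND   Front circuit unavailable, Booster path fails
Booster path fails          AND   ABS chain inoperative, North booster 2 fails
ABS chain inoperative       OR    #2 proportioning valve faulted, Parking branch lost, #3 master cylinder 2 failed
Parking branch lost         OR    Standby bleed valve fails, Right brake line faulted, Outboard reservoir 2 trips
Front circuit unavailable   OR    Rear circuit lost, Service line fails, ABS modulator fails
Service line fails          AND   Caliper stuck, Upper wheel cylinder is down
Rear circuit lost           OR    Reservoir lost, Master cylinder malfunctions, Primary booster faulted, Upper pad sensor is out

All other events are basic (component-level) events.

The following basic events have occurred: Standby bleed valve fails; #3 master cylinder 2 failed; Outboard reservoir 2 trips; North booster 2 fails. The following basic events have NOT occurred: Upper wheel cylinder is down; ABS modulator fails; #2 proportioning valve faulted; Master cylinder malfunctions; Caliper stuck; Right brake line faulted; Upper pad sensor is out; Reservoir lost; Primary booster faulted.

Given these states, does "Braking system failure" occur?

Rear circuit lost [OR]: Reservoir lost=not, Master cylinder malfunctions=not, Primary booster faulted=not, Upper pad sensor is out=not → no input occurs → does not occur.
Service line fails [AND]: Caliper stuck=not, Upper wheel cylinder is down=not → not all inputs occur → does not occur.
Front circuit unavailable [OR]: Rear circuit lost=not, Service line fails=not, ABS modulator fails=not → no input occurs → does not occur.
Parking branch lost [OR]: Standby bleed valve fails=occurs, Right brake line faulted=not, Outboard reservoir 2 trips=occurs → at least one input occurs → occurs.
ABS chain inoperative [OR]: #2 proportioning valve faulted=not, Parking branch lost=occurs, #3 master cylinder 2 failed=occurs → at least one input occurs → occurs.
Booster path fails [AND]: ABS chain inoperative=occurs, North booster 2 fails=occurs → all inputs occur → occurs.
Braking system failure [AND]: Front circuit unavailable=not, Booster path fails=occurs → not all inputs occur → does not occur.

No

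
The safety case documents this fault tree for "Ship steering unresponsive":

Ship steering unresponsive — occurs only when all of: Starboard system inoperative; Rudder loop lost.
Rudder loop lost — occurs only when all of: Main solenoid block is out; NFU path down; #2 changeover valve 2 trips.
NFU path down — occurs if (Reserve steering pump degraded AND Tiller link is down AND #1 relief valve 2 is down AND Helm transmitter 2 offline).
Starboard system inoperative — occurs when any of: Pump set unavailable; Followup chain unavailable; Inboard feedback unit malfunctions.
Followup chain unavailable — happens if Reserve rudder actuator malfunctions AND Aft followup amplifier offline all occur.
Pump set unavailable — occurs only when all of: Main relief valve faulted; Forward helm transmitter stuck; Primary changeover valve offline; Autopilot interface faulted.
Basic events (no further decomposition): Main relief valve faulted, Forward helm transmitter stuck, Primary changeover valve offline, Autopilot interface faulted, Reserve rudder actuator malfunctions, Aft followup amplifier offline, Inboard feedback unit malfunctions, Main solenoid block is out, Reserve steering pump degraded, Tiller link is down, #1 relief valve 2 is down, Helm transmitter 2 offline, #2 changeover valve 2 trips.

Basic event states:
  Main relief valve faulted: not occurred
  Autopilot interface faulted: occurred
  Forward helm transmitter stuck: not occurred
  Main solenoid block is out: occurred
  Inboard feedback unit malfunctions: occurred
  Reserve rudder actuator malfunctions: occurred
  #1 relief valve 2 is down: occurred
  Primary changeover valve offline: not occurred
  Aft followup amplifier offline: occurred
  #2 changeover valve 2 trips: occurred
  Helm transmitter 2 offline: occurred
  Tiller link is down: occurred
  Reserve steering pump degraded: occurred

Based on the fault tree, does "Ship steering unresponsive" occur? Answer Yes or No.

Pump set unavailable [AND]: Main relief valve faulted=not, Forward helm transmitter stuck=not, Primary changeover valve offline=not, Autopilot interface faulted=occurs → not all inputs occur → does not occur.
Followup chain unavailable [AND]: Reserve rudder actuator malfunctions=occurs, Aft followup amplifier offline=occurs → all inputs occur → occurs.
Starboard system inoperative [OR]: Pump set unavailable=not, Followup chain unavailable=occurs, Inboard feedback unit malfunctions=occurs → at least one input occurs → occurs.
NFU path down [AND]: Reserve steering pump degraded=occurs, Tiller link is down=occurs, #1 relief valve 2 is down=occurs, Helm transmitter 2 offline=occurs → all inputs occur → occurs.
Rudder loop lost [AND]: Main solenoid block is out=occurs, NFU path down=occurs, #2 changeover valve 2 trips=occurs → all inputs occur → occurs.
Ship steering unresponsive [AND]: Starboard system inoperative=occurs, Rudder loop lost=occurs → all inputs occur → occurs.

Yes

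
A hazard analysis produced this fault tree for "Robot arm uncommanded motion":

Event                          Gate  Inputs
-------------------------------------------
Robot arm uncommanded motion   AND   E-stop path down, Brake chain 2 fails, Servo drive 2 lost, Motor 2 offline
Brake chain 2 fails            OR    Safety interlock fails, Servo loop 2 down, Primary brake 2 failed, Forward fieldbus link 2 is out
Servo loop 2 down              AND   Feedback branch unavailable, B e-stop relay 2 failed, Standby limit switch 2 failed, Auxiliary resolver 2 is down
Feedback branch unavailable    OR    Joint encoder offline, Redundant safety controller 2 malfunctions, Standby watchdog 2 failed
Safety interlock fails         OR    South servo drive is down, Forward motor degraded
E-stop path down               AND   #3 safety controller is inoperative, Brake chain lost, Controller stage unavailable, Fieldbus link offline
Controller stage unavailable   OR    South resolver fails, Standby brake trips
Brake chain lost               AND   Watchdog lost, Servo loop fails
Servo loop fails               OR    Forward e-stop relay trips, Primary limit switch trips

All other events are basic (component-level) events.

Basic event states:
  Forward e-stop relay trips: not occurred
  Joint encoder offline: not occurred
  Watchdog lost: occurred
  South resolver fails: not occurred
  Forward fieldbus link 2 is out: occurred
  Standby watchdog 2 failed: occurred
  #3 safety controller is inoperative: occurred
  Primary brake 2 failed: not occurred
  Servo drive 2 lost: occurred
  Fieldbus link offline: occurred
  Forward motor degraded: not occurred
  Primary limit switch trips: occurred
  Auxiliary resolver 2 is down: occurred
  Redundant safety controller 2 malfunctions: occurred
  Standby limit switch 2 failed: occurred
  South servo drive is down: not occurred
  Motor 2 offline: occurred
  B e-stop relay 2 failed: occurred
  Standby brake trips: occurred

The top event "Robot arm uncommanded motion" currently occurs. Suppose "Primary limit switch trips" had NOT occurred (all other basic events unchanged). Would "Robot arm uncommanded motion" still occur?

Counterfactual: set "Primary limit switch trips" to not occurred.
Servo loop fails [OR]: Forward e-stop relay trips=not, Primary limit switch trips=not → no input occurs → does not occur.
Brake chain lost [AND]: Watchdog lost=occurs, Servo loop fails=not → not all inputs occur → does not occur.
Controller stage unavailable [OR]: South resolver fails=not, Standby brake trips=occurs → at least one input occurs → occurs.
E-stop path down [AND]: #3 safety controller is inoperative=occurs, Brake chain lost=not, Controller stage unavailable=occurs, Fieldbus link offline=occurs → not all inputs occur → does not occur.
Safety interlock fails [OR]: South servo drive is down=not, Forward motor degraded=not → no input occurs → does not occur.
Feedback branch unavailable [OR]: Joint encoder offline=not, Redundant safety controller 2 malfunctions=occurs, Standby watchdog 2 failed=occurs → at least one input occurs → occurs.
Servo loop 2 down [AND]: Feedback branch unavailable=occurs, B e-stop relay 2 failed=occurs, Standby limit switch 2 failed=occurs, Auxiliary resolver 2 is down=occurs → all inputs occur → occurs.
Brake chain 2 fails [OR]: Safety interlock fails=not, Servo loop 2 down=occurs, Primary brake 2 failed=not, Forward fieldbus link 2 is out=occurs → at least one input occurs → occurs.
Robot arm uncommanded motion [AND]: E-stop path down=not, Brake chain 2 fails=occurs, Servo drive 2 lost=occurs, Motor 2 offline=occurs → not all inputs occur → does not occur.

No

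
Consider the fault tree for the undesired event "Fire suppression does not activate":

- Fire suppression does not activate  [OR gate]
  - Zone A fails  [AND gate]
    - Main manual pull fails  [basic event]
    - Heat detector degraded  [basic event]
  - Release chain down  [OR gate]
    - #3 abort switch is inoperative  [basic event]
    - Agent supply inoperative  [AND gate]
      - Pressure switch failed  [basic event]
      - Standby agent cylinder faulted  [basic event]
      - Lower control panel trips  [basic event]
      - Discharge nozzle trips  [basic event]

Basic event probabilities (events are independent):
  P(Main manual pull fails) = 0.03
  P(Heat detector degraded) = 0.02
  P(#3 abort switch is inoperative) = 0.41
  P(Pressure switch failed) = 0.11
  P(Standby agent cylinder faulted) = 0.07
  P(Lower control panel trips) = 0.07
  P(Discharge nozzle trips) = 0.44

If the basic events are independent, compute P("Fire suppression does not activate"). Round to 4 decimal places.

P(Zone A fails) [AND] = 0.03 × 0.02 = 0.000600
P(Agent supply inoperative) [AND] = 0.11 × 0.07 × 0.07 × 0.44 = 0.000237
P(Release chain down) [OR] = 1 − (1−0.41) × (1−0.000237) = 0.410140
P(Fire suppression does not activate) [OR] = 1 − (1−0.000600) × (1−0.410140) = 0.410494
Rounded to 4 decimal places: P(Fire suppression does not activate) ≈ 0.4105.

0.4105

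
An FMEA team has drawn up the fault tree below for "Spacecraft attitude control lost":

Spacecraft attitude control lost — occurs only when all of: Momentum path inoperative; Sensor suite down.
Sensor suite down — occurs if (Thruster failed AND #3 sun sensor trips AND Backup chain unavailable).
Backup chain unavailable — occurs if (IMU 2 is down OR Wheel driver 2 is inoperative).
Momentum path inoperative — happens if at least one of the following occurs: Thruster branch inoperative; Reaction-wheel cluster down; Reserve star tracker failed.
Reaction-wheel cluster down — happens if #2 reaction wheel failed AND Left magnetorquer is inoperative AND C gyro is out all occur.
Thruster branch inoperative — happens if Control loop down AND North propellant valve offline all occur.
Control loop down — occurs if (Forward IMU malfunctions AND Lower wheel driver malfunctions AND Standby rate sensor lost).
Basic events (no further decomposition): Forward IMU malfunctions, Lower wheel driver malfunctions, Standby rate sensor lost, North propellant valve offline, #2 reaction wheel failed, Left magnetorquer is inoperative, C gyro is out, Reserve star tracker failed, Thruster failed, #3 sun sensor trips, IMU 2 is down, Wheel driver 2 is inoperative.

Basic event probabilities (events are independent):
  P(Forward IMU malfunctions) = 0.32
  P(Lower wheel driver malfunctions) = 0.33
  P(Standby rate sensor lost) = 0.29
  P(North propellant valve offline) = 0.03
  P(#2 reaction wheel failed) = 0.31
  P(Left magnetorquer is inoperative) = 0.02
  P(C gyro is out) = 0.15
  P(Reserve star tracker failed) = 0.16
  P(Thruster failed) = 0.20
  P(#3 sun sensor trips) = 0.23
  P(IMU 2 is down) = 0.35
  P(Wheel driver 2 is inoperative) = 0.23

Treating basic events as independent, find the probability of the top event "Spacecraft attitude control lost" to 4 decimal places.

0.0037

P(Control loop down) [AND] = 0.32 × 0.33 × 0.29 = 0.030624
P(Thruster branch inoperative) [AND] = 0.030624 × 0.03 = 0.000919
P(Reaction-wheel cluster down) [AND] = 0.31 × 0.02 × 0.15 = 0.000930
P(Momentum path inoperative) [OR] = 1 − (1−0.000919) × (1−0.000930) × (1−0.16) = 0.161552
P(Backup chain unavailable) [OR] = 1 − (1−0.35) × (1−0.23) = 0.499500
P(Sensor suite down) [AND] = 0.20 × 0.23 × 0.499500 = 0.022977
P(Spacecraft attitude control lost) [AND] = 0.161552 × 0.022977 = 0.003712
Rounded to 4 decimal places: P(Spacecraft attitude control lost) ≈ 0.0037.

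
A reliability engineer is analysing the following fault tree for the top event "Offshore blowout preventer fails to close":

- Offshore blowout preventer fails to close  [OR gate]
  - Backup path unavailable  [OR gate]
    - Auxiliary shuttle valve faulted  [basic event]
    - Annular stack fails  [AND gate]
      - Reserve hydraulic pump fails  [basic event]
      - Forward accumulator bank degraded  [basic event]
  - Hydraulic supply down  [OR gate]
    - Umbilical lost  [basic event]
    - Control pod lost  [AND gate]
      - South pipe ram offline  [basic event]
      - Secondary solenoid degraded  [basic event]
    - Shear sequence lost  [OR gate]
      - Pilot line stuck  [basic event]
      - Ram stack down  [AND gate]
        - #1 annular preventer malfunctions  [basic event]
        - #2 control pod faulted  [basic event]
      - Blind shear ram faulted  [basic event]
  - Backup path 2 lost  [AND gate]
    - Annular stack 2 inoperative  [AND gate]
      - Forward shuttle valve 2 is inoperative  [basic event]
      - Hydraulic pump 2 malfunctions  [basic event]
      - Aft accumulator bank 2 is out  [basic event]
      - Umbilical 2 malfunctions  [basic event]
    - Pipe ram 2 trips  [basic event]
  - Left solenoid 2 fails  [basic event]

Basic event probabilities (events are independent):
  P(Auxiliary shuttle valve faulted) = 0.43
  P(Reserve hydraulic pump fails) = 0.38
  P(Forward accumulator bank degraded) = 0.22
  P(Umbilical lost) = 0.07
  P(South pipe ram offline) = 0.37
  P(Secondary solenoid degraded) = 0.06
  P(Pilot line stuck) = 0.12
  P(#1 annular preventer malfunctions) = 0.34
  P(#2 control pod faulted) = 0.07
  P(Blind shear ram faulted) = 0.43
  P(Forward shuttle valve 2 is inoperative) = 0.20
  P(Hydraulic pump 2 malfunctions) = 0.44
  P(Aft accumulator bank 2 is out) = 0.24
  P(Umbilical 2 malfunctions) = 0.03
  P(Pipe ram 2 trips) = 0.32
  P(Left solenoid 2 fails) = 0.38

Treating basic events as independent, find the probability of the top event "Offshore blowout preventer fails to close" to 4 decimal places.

0.8558

P(Annular stack fails) [AND] = 0.38 × 0.22 = 0.083600
P(Backup path unavailable) [OR] = 1 − (1−0.43) × (1−0.083600) = 0.477652
P(Control pod lost) [AND] = 0.37 × 0.06 = 0.022200
P(Ram stack down) [AND] = 0.34 × 0.07 = 0.023800
P(Shear sequence lost) [OR] = 1 − (1−0.12) × (1−0.023800) × (1−0.43) = 0.510338
P(Hydraulic supply down) [OR] = 1 − (1−0.07) × (1−0.022200) × (1−0.510338) = 0.554724
P(Annular stack 2 inoperative) [AND] = 0.20 × 0.44 × 0.24 × 0.03 = 0.000634
P(Backup path 2 lost) [AND] = 0.000634 × 0.32 = 0.000203
P(Offshore blowout preventer fails to close) [OR] = 1 − (1−0.477652) × (1−0.554724) × (1−0.000203) × (1−0.38) = 0.855824
Rounded to 4 decimal places: P(Offshore blowout preventer fails to close) ≈ 0.8558.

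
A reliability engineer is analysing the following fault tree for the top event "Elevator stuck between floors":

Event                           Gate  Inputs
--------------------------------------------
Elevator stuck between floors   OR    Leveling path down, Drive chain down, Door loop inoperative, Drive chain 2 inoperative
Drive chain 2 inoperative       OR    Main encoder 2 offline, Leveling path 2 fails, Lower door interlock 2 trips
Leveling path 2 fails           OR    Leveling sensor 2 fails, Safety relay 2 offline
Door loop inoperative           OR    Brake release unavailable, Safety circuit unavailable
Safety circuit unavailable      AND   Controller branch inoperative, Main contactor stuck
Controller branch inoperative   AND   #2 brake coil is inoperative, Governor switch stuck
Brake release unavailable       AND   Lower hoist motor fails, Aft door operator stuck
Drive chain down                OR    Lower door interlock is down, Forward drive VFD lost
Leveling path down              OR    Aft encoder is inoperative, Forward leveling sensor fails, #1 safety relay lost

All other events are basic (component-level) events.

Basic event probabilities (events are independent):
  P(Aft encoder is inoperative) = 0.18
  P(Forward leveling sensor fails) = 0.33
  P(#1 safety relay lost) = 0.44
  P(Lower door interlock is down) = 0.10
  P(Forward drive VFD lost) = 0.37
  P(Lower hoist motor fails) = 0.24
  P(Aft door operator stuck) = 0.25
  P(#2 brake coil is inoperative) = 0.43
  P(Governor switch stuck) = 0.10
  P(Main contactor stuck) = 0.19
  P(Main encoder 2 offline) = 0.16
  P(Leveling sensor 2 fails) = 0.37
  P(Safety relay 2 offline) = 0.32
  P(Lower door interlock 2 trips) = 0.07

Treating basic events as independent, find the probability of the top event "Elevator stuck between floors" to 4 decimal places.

0.9456

P(Leveling path down) [OR] = 1 − (1−0.18) × (1−0.33) × (1−0.44) = 0.692336
P(Drive chain down) [OR] = 1 − (1−0.10) × (1−0.37) = 0.433000
P(Brake release unavailable) [AND] = 0.24 × 0.25 = 0.060000
P(Controller branch inoperative) [AND] = 0.43 × 0.10 = 0.043000
P(Safety circuit unavailable) [AND] = 0.043000 × 0.19 = 0.008170
P(Door loop inoperative) [OR] = 1 − (1−0.060000) × (1−0.008170) = 0.067680
P(Leveling path 2 fails) [OR] = 1 − (1−0.37) × (1−0.32) = 0.571600
P(Drive chain 2 inoperative) [OR] = 1 − (1−0.16) × (1−0.571600) × (1−0.07) = 0.665334
P(Elevator stuck between floors) [OR] = 1 − (1−0.692336) × (1−0.433000) × (1−0.067680) × (1−0.665334) = 0.945570
Rounded to 4 decimal places: P(Elevator stuck between floors) ≈ 0.9456.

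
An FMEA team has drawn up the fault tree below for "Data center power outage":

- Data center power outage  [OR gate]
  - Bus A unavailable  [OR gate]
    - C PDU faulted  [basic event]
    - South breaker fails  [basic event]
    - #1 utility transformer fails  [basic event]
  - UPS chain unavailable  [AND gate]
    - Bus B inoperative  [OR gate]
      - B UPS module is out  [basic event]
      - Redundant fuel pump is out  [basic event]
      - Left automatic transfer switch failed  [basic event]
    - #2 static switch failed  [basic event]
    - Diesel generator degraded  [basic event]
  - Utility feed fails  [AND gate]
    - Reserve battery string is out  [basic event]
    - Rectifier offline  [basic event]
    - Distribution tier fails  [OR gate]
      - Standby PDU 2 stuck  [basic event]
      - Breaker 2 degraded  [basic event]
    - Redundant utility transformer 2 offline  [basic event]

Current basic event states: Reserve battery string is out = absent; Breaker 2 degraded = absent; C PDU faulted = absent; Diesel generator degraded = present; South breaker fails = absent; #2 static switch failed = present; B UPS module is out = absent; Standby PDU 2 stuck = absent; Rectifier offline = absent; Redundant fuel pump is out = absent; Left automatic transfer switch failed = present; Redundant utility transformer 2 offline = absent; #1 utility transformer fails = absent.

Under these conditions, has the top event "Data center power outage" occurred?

Yes

Bus A unavailable [OR]: C PDU faulted=not, South breaker fails=not, #1 utility transformer fails=not → no input occurs → does not occur.
Bus B inoperative [OR]: B UPS module is out=not, Redundant fuel pump is out=not, Left automatic transfer switch failed=occurs → at least one input occurs → occurs.
UPS chain unavailable [AND]: Bus B inoperative=occurs, #2 static switch failed=occurs, Diesel generator degraded=occurs → all inputs occur → occurs.
Distribution tier fails [OR]: Standby PDU 2 stuck=not, Breaker 2 degraded=not → no input occurs → does not occur.
Utility feed fails [AND]: Reserve battery string is out=not, Rectifier offline=not, Distribution tier fails=not, Redundant utility transformer 2 offline=not → not all inputs occur → does not occur.
Data center power outage [OR]: Bus A unavailable=not, UPS chain unavailable=occurs, Utility feed fails=not → at least one input occurs → occurs.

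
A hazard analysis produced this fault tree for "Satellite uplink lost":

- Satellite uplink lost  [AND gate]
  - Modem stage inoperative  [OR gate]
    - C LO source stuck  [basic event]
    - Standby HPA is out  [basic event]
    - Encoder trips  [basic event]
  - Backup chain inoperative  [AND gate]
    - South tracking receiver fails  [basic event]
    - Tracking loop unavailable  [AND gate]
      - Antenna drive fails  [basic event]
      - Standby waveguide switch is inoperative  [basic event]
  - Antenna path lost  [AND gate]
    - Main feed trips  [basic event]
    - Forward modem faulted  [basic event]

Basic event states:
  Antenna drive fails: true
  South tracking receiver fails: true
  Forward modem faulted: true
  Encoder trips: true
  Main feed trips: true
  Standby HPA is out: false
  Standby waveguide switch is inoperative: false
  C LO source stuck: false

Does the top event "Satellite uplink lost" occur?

No

Modem stage inoperative [OR]: C LO source stuck=not, Standby HPA is out=not, Encoder trips=occurs → at least one input occurs → occurs.
Tracking loop unavailable [AND]: Antenna drive fails=occurs, Standby waveguide switch is inoperative=not → not all inputs occur → does not occur.
Backup chain inoperative [AND]: South tracking receiver fails=occurs, Tracking loop unavailable=not → not all inputs occur → does not occur.
Antenna path lost [AND]: Main feed trips=occurs, Forward modem faulted=occurs → all inputs occur → occurs.
Satellite uplink lost [AND]: Modem stage inoperative=occurs, Backup chain inoperative=not, Antenna path lost=occurs → not all inputs occur → does not occur.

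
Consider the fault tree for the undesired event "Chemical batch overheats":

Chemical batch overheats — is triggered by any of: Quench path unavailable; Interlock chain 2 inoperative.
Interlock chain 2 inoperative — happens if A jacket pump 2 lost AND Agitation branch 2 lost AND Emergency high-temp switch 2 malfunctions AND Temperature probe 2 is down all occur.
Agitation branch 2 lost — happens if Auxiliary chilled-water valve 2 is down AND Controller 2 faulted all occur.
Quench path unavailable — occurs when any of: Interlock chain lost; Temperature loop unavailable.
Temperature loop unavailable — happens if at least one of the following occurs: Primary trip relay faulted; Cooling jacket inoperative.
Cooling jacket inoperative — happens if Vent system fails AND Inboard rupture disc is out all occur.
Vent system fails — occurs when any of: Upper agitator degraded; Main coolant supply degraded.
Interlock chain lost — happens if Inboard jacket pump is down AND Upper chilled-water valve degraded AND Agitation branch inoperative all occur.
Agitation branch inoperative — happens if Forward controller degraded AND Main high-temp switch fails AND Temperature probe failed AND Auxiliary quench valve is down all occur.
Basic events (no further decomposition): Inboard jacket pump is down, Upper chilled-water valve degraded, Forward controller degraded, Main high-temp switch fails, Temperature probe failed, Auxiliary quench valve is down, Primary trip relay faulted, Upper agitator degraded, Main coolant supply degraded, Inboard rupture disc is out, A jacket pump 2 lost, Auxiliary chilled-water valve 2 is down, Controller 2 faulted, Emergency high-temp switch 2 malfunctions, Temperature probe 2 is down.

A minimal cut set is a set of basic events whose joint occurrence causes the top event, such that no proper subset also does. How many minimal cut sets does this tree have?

Agitation branch inoperative [AND]: one cut set from each child combined → 1 × 1 × 1 × 1 = 1 cut set(s).
Interlock chain lost [AND]: one cut set from each child combined → 1 × 1 × 1 = 1 cut set(s).
Vent system fails [OR]: union of children's cut sets → 2 cut set(s).
Cooling jacket inoperative [AND]: one cut set from each child combined → 2 × 1 = 2 cut set(s).
Temperature loop unavailable [OR]: union of children's cut sets → 3 cut set(s).
Quench path unavailable [OR]: union of children's cut sets → 4 cut set(s).
Agitation branch 2 lost [AND]: one cut set from each child combined → 1 × 1 = 1 cut set(s).
Interlock chain 2 inoperative [AND]: one cut set from each child combined → 1 × 1 × 1 × 1 = 1 cut set(s).
Chemical batch overheats [OR]: union of children's cut sets → 5 cut set(s).
Minimal cut sets: {Auxiliary quench valve is down, Forward controller degraded, Inboard jacket pump is down, Main high-temp switch fails, Temperature probe failed, Upper chilled-water valve degraded}; {Primary trip relay faulted}; {Inboard rupture disc is out, Upper agitator degraded}; {Inboard rupture disc is out, Main coolant supply degraded}; {A jacket pump 2 lost, Auxiliary chilled-water valve 2 is down, Controller 2 faulted, Emergency high-temp switch 2 malfunctions, Temperature probe 2 is down}.

5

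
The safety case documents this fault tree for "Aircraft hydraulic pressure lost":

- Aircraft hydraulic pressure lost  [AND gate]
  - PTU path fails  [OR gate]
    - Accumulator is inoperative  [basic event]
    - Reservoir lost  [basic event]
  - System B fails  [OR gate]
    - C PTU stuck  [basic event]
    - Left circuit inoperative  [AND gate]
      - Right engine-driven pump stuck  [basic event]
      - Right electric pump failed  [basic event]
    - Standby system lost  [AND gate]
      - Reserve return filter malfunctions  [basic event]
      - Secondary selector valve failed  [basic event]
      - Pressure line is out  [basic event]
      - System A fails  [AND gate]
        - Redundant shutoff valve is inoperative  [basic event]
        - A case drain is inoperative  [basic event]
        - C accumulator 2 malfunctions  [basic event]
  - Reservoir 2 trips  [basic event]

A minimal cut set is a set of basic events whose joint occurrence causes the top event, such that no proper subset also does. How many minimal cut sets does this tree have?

PTU path fails [OR]: union of children's cut sets → 2 cut set(s).
Left circuit inoperative [AND]: one cut set from each child combined → 1 × 1 = 1 cut set(s).
System A fails [AND]: one cut set from each child combined → 1 × 1 × 1 = 1 cut set(s).
Standby system lost [AND]: one cut set from each child combined → 1 × 1 × 1 × 1 = 1 cut set(s).
System B fails [OR]: union of children's cut sets → 3 cut set(s).
Aircraft hydraulic pressure lost [AND]: one cut set from each child combined → 2 × 3 × 1 = 6 cut set(s).
Minimal cut sets: {Accumulator is inoperative, C PTU stuck, Reservoir 2 trips}; {Accumulator is inoperative, Reservoir 2 trips, Right electric pump failed, Right engine-driven pump stuck}; {A case drain is inoperative, Accumulator is inoperative, C accumulator 2 malfunctions, Pressure line is out, Redundant shutoff valve is inoperative, Reserve return filter malfunctions, Reservoir 2 trips, Secondary selector valve failed}; {C PTU stuck, Reservoir 2 trips, Reservoir lost}; {Reservoir 2 trips, Reservoir lost, Right electric pump failed, Right engine-driven pump stuck}; {A case drain is inoperative, C accumulator 2 malfunctions, Pressure line is out, Redundant shutoff valve is inoperative, Reserve return filter malfunctions, Reservoir 2 trips, Reservoir lost, Secondary selector valve failed}.

6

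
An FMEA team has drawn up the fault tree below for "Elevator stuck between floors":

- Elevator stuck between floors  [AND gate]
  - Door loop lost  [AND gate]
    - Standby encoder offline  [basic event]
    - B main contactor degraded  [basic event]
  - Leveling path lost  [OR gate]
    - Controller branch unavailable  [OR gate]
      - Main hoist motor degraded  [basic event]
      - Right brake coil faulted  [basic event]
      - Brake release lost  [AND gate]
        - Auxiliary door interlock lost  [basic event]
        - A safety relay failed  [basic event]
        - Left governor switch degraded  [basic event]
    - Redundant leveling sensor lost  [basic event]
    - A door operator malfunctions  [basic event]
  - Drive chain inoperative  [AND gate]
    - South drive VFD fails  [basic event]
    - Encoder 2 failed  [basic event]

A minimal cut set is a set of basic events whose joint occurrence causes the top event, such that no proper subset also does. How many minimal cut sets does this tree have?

Door loop lost [AND]: one cut set from each child combined → 1 × 1 = 1 cut set(s).
Brake release lost [AND]: one cut set from each child combined → 1 × 1 × 1 = 1 cut set(s).
Controller branch unavailable [OR]: union of children's cut sets → 3 cut set(s).
Leveling path lost [OR]: union of children's cut sets → 5 cut set(s).
Drive chain inoperative [AND]: one cut set from each child combined → 1 × 1 = 1 cut set(s).
Elevator stuck between floors [AND]: one cut set from each child combined → 1 × 5 × 1 = 5 cut set(s).
Minimal cut sets: {B main contactor degraded, Encoder 2 failed, Main hoist motor degraded, South drive VFD fails, Standby encoder offline}; {B main contactor degraded, Encoder 2 failed, Right brake coil faulted, South drive VFD fails, Standby encoder offline}; {A safety relay failed, Auxiliary door interlock lost, B main contactor degraded, Encoder 2 failed, Left governor switch degraded, South drive VFD fails, Standby encoder offline}; {B main contactor degraded, Encoder 2 failed, Redundant leveling sensor lost, South drive VFD fails, Standby encoder offline}; {A door operator malfunctions, B main contactor degraded, Encoder 2 failed, South drive VFD fails, Standby encoder offline}.

5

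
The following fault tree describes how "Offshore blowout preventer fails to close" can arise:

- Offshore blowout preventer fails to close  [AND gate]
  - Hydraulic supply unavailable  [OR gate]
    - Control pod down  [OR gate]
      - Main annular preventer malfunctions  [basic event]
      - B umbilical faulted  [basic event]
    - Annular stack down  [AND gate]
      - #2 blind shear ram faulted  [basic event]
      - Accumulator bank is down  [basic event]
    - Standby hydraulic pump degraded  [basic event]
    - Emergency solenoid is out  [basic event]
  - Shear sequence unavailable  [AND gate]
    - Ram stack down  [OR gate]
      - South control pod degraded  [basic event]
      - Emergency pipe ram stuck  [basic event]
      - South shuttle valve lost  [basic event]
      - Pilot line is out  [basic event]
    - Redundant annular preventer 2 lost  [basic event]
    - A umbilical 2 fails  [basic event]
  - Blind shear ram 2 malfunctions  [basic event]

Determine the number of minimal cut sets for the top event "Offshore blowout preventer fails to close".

20

Control pod down [OR]: union of children's cut sets → 2 cut set(s).
Annular stack down [AND]: one cut set from each child combined → 1 × 1 = 1 cut set(s).
Hydraulic supply unavailable [OR]: union of children's cut sets → 5 cut set(s).
Ram stack down [OR]: union of children's cut sets → 4 cut set(s).
Shear sequence unavailable [AND]: one cut set from each child combined → 4 × 1 × 1 = 4 cut set(s).
Offshore blowout preventer fails to close [AND]: one cut set from each child combined → 5 × 4 × 1 = 20 cut set(s).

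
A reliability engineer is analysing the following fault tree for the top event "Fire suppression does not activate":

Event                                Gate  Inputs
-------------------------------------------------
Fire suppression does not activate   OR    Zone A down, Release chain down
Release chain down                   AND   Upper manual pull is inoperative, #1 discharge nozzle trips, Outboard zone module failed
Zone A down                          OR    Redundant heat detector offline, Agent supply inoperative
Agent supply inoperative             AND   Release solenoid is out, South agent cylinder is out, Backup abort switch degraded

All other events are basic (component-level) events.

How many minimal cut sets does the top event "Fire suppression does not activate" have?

Agent supply inoperative [AND]: one cut set from each child combined → 1 × 1 × 1 = 1 cut set(s).
Zone A down [OR]: union of children's cut sets → 2 cut set(s).
Release chain down [AND]: one cut set from each child combined → 1 × 1 × 1 = 1 cut set(s).
Fire suppression does not activate [OR]: union of children's cut sets → 3 cut set(s).
Minimal cut sets: {Redundant heat detector offline}; {Backup abort switch degraded, Release solenoid is out, South agent cylinder is out}; {#1 discharge nozzle trips, Outboard zone module failed, Upper manual pull is inoperative}.

3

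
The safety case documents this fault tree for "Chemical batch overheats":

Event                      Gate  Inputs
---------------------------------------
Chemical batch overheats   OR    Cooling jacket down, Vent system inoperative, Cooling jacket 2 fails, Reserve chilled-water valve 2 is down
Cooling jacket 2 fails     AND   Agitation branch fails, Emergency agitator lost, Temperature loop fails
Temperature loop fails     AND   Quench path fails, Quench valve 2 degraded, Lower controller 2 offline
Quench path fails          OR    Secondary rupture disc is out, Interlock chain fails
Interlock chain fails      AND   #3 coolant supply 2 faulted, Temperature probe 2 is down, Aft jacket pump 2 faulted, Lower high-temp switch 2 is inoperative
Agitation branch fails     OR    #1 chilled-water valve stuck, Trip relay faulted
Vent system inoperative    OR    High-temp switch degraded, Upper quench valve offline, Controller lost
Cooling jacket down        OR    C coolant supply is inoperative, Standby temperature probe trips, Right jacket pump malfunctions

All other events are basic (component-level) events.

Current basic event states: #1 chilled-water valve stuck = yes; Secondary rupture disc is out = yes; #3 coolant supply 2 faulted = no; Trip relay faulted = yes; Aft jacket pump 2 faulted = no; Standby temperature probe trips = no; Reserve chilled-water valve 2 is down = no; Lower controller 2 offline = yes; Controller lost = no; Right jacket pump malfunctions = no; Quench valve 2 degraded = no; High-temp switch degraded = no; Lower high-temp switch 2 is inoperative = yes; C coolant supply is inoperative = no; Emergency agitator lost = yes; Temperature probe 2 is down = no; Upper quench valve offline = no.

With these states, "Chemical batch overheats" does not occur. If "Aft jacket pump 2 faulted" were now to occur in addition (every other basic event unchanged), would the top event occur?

No

Counterfactual: set "Aft jacket pump 2 faulted" to occurred.
Cooling jacket down [OR]: C coolant supply is inoperative=not, Standby temperature probe trips=not, Right jacket pump malfunctions=not → no input occurs → does not occur.
Vent system inoperative [OR]: High-temp switch degraded=not, Upper quench valve offline=not, Controller lost=not → no input occurs → does not occur.
Agitation branch fails [OR]: #1 chilled-water valve stuck=occurs, Trip relay faulted=occurs → at least one input occurs → occurs.
Interlock chain fails [AND]: #3 coolant supply 2 faulted=not, Temperature probe 2 is down=not, Aft jacket pump 2 faulted=occurs, Lower high-temp switch 2 is inoperative=occurs → not all inputs occur → does not occur.
Quench path fails [OR]: Secondary rupture disc is out=occurs, Interlock chain fails=not → at least one input occurs → occurs.
Temperature loop fails [AND]: Quench path fails=occurs, Quench valve 2 degraded=not, Lower controller 2 offline=occurs → not all inputs occur → does not occur.
Cooling jacket 2 fails [AND]: Agitation branch fails=occurs, Emergency agitator lost=occurs, Temperature loop fails=not → not all inputs occur → does not occur.
Chemical batch overheats [OR]: Cooling jacket down=not, Vent system inoperative=not, Cooling jacket 2 fails=not, Reserve chilled-water valve 2 is down=not → no input occurs → does not occur.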